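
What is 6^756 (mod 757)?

1

6^1 ≡ 6 (mod 757)
6^2 ≡ 6^2 = 36 ≡ 36 (mod 757)
6^4 ≡ 36^2 = 1296 ≡ 539 (mod 757)
6^8 ≡ 539^2 = 290521 ≡ 590 (mod 757)
6^16 ≡ 590^2 = 348100 ≡ 637 (mod 757)
6^32 ≡ 637^2 = 405769 ≡ 17 (mod 757)
6^64 ≡ 17^2 = 289 ≡ 289 (mod 757)
6^128 ≡ 289^2 = 83521 ≡ 251 (mod 757)
6^256 ≡ 251^2 = 63001 ≡ 170 (mod 757)
6^512 ≡ 170^2 = 28900 ≡ 134 (mod 757)
756 = 512 + 128 + 64 + 32 + 16 + 4 in binary powers of 2.
So 6^756 ≡ 134 · 251 · 289 · 17 · 637 · 539 ≡ 1 (mod 757).
Since the result is 1, base 6 gives no evidence that 757 is composite.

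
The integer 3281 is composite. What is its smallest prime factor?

17

3281 is odd.
Digit sum 14, not divisible by 3.
Ends in 1: not divisible by 5.
7: 3281 = 7·468 + 5
11: 3281 = 11·298 + 3
13: 3281 = 13·252 + 5
17: 3281 = 17·193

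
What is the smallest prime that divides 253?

253 is odd.
Digit sum 10, not divisible by 3.
Ends in 3: not divisible by 5.
7: 253 = 7·36 + 1
11: 253 = 11·23

11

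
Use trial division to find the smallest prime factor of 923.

923 is odd.
Digit sum 14, not divisible by 3.
Ends in 3: not divisible by 5.
7: 923 = 7·131 + 6
11: 923 = 11·83 + 10
13: 923 = 13·71

13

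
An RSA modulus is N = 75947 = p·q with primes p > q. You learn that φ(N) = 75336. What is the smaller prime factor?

φ(n) = (p−1)(q−1) = n − (p+q) + 1, so p + q = 75947 − 75336 + 1 = 612.
p and q are the roots of t² − 612t + 75947 = 0.
Discriminant: 612² − 4·75947 = 374544 − 303788 = 70756; √70756 = 266.
q = (612 − 266)/2 = 173, p = (612 + 266)/2 = 439.
Check: 173 · 439 = 75947.

173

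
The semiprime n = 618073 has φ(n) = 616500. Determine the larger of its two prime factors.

φ(n) = (p−1)(q−1) = n − (p+q) + 1, so p + q = 618073 − 616500 + 1 = 1574.
p and q are the roots of t² − 1574t + 618073 = 0.
Discriminant: 1574² − 4·618073 = 2477476 − 2472292 = 5184; √5184 = 72.
q = (1574 − 72)/2 = 751, p = (1574 + 72)/2 = 823.
Check: 751 · 823 = 618073.

823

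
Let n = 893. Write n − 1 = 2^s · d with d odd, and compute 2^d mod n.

394

893 − 1 = 892 = 2^2 · 223, so d = 223.
2^1 ≡ 2 (mod 893)
2^2 ≡ 2^2 = 4 ≡ 4 (mod 893)
2^4 ≡ 4^2 = 16 ≡ 16 (mod 893)
2^8 ≡ 16^2 = 256 ≡ 256 (mod 893)
2^16 ≡ 256^2 = 65536 ≡ 347 (mod 893)
2^32 ≡ 347^2 = 120409 ≡ 747 (mod 893)
2^64 ≡ 747^2 = 558009 ≡ 777 (mod 893)
2^128 ≡ 777^2 = 603729 ≡ 61 (mod 893)
223 = 128 + 64 + 16 + 8 + 4 + 2 + 1 in binary powers of 2.
So 2^223 ≡ 61 · 777 · 347 · 256 · 16 · 4 · 2 ≡ 394 (mod 893).
Squaring chain: 394 → 747; never reaches −1, so base 2 is a Miller–Rabin witness that 893 is composite.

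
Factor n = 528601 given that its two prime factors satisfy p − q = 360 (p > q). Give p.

929

Since p = q + 360, we have 528601 = q(q + 360), so q² + 360q − 528601 = 0.
Discriminant: 360² + 4·528601 = 129600 + 2114404 = 2244004; √2244004 = 1498.
q = (−360 + 1498)/2 = 569, and p = q + 360 = 929.
Check: 569 · 929 = 528601.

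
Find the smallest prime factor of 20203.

89

20203 is odd.
Digit sum 7, not divisible by 3.
Ends in 3: not divisible by 5.
7: 20203 = 7·2886 + 1
11: 20203 = 11·1836 + 7
13: 20203 = 13·1554 + 1
17: 20203 = 17·1188 + 7
19: 20203 = 19·1063 + 6
23: 20203 = 23·878 + 9
29: 20203 = 29·696 + 19
31: 20203 = 31·651 + 22
37: 20203 = 37·546 + 1
41: 20203 = 41·492 + 31
43: 20203 = 43·469 + 36
47: 20203 = 47·429 + 40
53: 20203 = 53·381 + 10
59: 20203 = 59·342 + 25
61: 20203 = 61·331 + 12
67: 20203 = 67·301 + 36
71: 20203 = 71·284 + 39
73: 20203 = 73·276 + 55
79: 20203 = 79·255 + 58
83: 20203 = 83·243 + 34
89: 20203 = 89·227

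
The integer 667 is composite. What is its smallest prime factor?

667 is odd.
Digit sum 19, not divisible by 3.
Ends in 7: not divisible by 5.
7: 667 = 7·95 + 2
11: 667 = 11·60 + 7
13: 667 = 13·51 + 4
17: 667 = 17·39 + 4
19: 667 = 19·35 + 2
23: 667 = 23·29

23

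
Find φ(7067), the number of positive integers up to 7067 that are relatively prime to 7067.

Factor: 7067 = 37 · 191.
φ(7067) = (37−1) · (191−1) = 36 · 190 = 6840.

6840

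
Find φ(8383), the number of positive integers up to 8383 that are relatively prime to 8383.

Factor: 8383 = 83 · 101.
φ(8383) = (83−1) · (101−1) = 82 · 100 = 8200.

8200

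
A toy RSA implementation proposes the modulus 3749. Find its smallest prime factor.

3749 is odd.
Digit sum 23, not divisible by 3.
Ends in 9: not divisible by 5.
7: 3749 = 7·535 + 4
11: 3749 = 11·340 + 9
13: 3749 = 13·288 + 5
17: 3749 = 17·220 + 9
19: 3749 = 19·197 + 6
23: 3749 = 23·163

23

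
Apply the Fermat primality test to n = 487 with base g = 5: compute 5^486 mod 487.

5^1 ≡ 5 (mod 487)
5^2 ≡ 5^2 = 25 ≡ 25 (mod 487)
5^4 ≡ 25^2 = 625 ≡ 138 (mod 487)
5^8 ≡ 138^2 = 19044 ≡ 51 (mod 487)
5^16 ≡ 51^2 = 2601 ≡ 166 (mod 487)
5^32 ≡ 166^2 = 27556 ≡ 284 (mod 487)
5^64 ≡ 284^2 = 80656 ≡ 301 (mod 487)
5^128 ≡ 301^2 = 90601 ≡ 19 (mod 487)
5^256 ≡ 19^2 = 361 ≡ 361 (mod 487)
486 = 256 + 128 + 64 + 32 + 4 + 2 in binary powers of 2.
So 5^486 ≡ 361 · 19 · 301 · 284 · 138 · 25 ≡ 1 (mod 487).
Since the result is 1, base 5 gives no evidence that 487 is composite.

1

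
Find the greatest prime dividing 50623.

50623 = 23 · 2201
2201 = 31 · 71
71 is prime.
So 50623 = 23 · 31 · 71; the largest prime factor is 71.

71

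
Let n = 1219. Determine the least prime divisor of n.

1219 is odd.
Digit sum 13, not divisible by 3.
Ends in 9: not divisible by 5.
7: 1219 = 7·174 + 1
11: 1219 = 11·110 + 9
13: 1219 = 13·93 + 10
17: 1219 = 17·71 + 12
19: 1219 = 19·64 + 3
23: 1219 = 23·53

23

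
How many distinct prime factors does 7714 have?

7714 = 2 · 3857
3857 = 7 · 551
551 = 19 · 29
7714 = 2 · 7 · 19 · 29, which has 4 distinct prime factors.

4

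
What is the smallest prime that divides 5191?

5191 is odd.
Digit sum 16, not divisible by 3.
Ends in 1: not divisible by 5.
7: 5191 = 7·741 + 4
11: 5191 = 11·471 + 10
13: 5191 = 13·399 + 4
17: 5191 = 17·305 + 6
19: 5191 = 19·273 + 4
23: 5191 = 23·225 + 16
29: 5191 = 29·179

29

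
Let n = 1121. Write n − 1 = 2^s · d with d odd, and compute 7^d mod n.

239

1121 − 1 = 1120 = 2^5 · 35, so d = 35.
7^1 ≡ 7 (mod 1121)
7^2 ≡ 7^2 = 49 ≡ 49 (mod 1121)
7^4 ≡ 49^2 = 2401 ≡ 159 (mod 1121)
7^8 ≡ 159^2 = 25281 ≡ 619 (mod 1121)
7^16 ≡ 619^2 = 383161 ≡ 900 (mod 1121)
7^32 ≡ 900^2 = 810000 ≡ 638 (mod 1121)
35 = 32 + 2 + 1 in binary powers of 2.
So 7^35 ≡ 638 · 49 · 7 ≡ 239 (mod 1121).
Squaring chain: 239 → 1071 → 258 → 425 → 144; never reaches −1, so base 7 is a Miller–Rabin witness that 1121 is composite.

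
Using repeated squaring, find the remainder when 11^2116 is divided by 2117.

11^1 ≡ 11 (mod 2117)
11^2 ≡ 11^2 = 121 ≡ 121 (mod 2117)
11^4 ≡ 121^2 = 14641 ≡ 1939 (mod 2117)
11^8 ≡ 1939^2 = 3759721 ≡ 2046 (mod 2117)
11^16 ≡ 2046^2 = 4186116 ≡ 807 (mod 2117)
11^32 ≡ 807^2 = 651249 ≡ 1330 (mod 2117)
11^64 ≡ 1330^2 = 1768900 ≡ 1205 (mod 2117)
11^128 ≡ 1205^2 = 1452025 ≡ 1880 (mod 2117)
11^256 ≡ 1880^2 = 3534400 ≡ 1127 (mod 2117)
11^512 ≡ 1127^2 = 1270129 ≡ 2046 (mod 2117)
11^1024 ≡ 2046^2 = 4186116 ≡ 807 (mod 2117)
11^2048 ≡ 807^2 = 651249 ≡ 1330 (mod 2117)
2116 = 2048 + 64 + 4 in binary powers of 2.
So 11^2116 ≡ 1330 · 1205 · 1939 ≡ 401 (mod 2117).
Since 401 ≠ 1, base 11 is a Fermat witness: 2117 is composite.

401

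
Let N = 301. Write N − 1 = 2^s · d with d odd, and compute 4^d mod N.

78

301 − 1 = 300 = 2^2 · 75, so d = 75.
4^1 ≡ 4 (mod 301)
4^2 ≡ 4^2 = 16 ≡ 16 (mod 301)
4^4 ≡ 16^2 = 256 ≡ 256 (mod 301)
4^8 ≡ 256^2 = 65536 ≡ 219 (mod 301)
4^16 ≡ 219^2 = 47961 ≡ 102 (mod 301)
4^32 ≡ 102^2 = 10404 ≡ 170 (mod 301)
4^64 ≡ 170^2 = 28900 ≡ 4 (mod 301)
75 = 64 + 8 + 2 + 1 in binary powers of 2.
So 4^75 ≡ 4 · 219 · 16 · 4 ≡ 78 (mod 301).
Squaring chain: 78 → 64; never reaches −1, so base 4 is a Miller–Rabin witness that 301 is composite.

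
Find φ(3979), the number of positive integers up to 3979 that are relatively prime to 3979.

Factor: 3979 = 23 · 173.
φ(3979) = (23−1) · (173−1) = 22 · 172 = 3784.

3784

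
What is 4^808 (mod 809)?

4^1 ≡ 4 (mod 809)
4^2 ≡ 4^2 = 16 ≡ 16 (mod 809)
4^4 ≡ 16^2 = 256 ≡ 256 (mod 809)
4^8 ≡ 256^2 = 65536 ≡ 7 (mod 809)
4^16 ≡ 7^2 = 49 ≡ 49 (mod 809)
4^32 ≡ 49^2 = 2401 ≡ 783 (mod 809)
4^64 ≡ 783^2 = 613089 ≡ 676 (mod 809)
4^128 ≡ 676^2 = 456976 ≡ 700 (mod 809)
4^256 ≡ 700^2 = 490000 ≡ 555 (mod 809)
4^512 ≡ 555^2 = 308025 ≡ 605 (mod 809)
808 = 512 + 256 + 32 + 8 in binary powers of 2.
So 4^808 ≡ 605 · 555 · 783 · 7 ≡ 1 (mod 809).
Since the result is 1, base 4 gives no evidence that 809 is composite.

1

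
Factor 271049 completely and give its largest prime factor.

79

271049 = 47 · 5767
5767 = 73 · 79
79 is prime.
So 271049 = 47 · 73 · 79; the largest prime factor is 79.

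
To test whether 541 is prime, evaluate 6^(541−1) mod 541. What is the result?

1

6^1 ≡ 6 (mod 541)
6^2 ≡ 6^2 = 36 ≡ 36 (mod 541)
6^4 ≡ 36^2 = 1296 ≡ 214 (mod 541)
6^8 ≡ 214^2 = 45796 ≡ 352 (mod 541)
6^16 ≡ 352^2 = 123904 ≡ 15 (mod 541)
6^32 ≡ 15^2 = 225 ≡ 225 (mod 541)
6^64 ≡ 225^2 = 50625 ≡ 312 (mod 541)
6^128 ≡ 312^2 = 97344 ≡ 505 (mod 541)
6^256 ≡ 505^2 = 255025 ≡ 214 (mod 541)
6^512 ≡ 214^2 = 45796 ≡ 352 (mod 541)
540 = 512 + 16 + 8 + 4 in binary powers of 2.
So 6^540 ≡ 352 · 15 · 352 · 214 ≡ 1 (mod 541).
Since the result is 1, base 6 gives no evidence that 541 is composite.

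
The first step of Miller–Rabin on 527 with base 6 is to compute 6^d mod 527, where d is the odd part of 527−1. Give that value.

150

527 − 1 = 526 = 2^1 · 263, so d = 263.
6^1 ≡ 6 (mod 527)
6^2 ≡ 6^2 = 36 ≡ 36 (mod 527)
6^4 ≡ 36^2 = 1296 ≡ 242 (mod 527)
6^8 ≡ 242^2 = 58564 ≡ 67 (mod 527)
6^16 ≡ 67^2 = 4489 ≡ 273 (mod 527)
6^32 ≡ 273^2 = 74529 ≡ 222 (mod 527)
6^64 ≡ 222^2 = 49284 ≡ 273 (mod 527)
6^128 ≡ 273^2 = 74529 ≡ 222 (mod 527)
6^256 ≡ 222^2 = 49284 ≡ 273 (mod 527)
263 = 256 + 4 + 2 + 1 in binary powers of 2.
So 6^263 ≡ 273 · 242 · 36 · 6 ≡ 150 (mod 527).
Squaring chain: 150; never reaches −1, so base 6 is a Miller–Rabin witness that 527 is composite.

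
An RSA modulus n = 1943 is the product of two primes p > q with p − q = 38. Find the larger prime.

67

Since p = q + 38, we have 1943 = q(q + 38), so q² + 38q − 1943 = 0.
Discriminant: 38² + 4·1943 = 1444 + 7772 = 9216; √9216 = 96.
q = (−38 + 96)/2 = 29, and p = q + 38 = 67.
Check: 29 · 67 = 1943.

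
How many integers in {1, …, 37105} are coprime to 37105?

Factor: 37105 = 5 · 41 · 181.
φ(37105) = (5−1) · (41−1) · (181−1) = 4 · 40 · 180 = 28800.

28800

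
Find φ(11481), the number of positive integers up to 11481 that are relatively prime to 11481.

7392

Factor: 11481 = 3 · 43 · 89.
φ(11481) = (3−1) · (43−1) · (89−1) = 2 · 42 · 88 = 7392.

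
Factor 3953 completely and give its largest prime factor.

67

3953 = 59 · 67
67 is prime.
So 3953 = 59 · 67; the largest prime factor is 67.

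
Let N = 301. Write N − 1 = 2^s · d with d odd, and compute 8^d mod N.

301 − 1 = 300 = 2^2 · 75, so d = 75.
8^1 ≡ 8 (mod 301)
8^2 ≡ 8^2 = 64 ≡ 64 (mod 301)
8^4 ≡ 64^2 = 4096 ≡ 183 (mod 301)
8^8 ≡ 183^2 = 33489 ≡ 78 (mod 301)
8^16 ≡ 78^2 = 6084 ≡ 64 (mod 301)
8^32 ≡ 64^2 = 4096 ≡ 183 (mod 301)
8^64 ≡ 183^2 = 33489 ≡ 78 (mod 301)
75 = 64 + 8 + 2 + 1 in binary powers of 2.
So 8^75 ≡ 78 · 78 · 64 · 8 ≡ 260 (mod 301).
Squaring chain: 260 → 176; never reaches −1, so base 8 is a Miller–Rabin witness that 301 is composite.

260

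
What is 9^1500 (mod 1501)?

9^1 ≡ 9 (mod 1501)
9^2 ≡ 9^2 = 81 ≡ 81 (mod 1501)
9^4 ≡ 81^2 = 6561 ≡ 557 (mod 1501)
9^8 ≡ 557^2 = 310249 ≡ 1043 (mod 1501)
9^16 ≡ 1043^2 = 1087849 ≡ 1125 (mod 1501)
9^32 ≡ 1125^2 = 1265625 ≡ 282 (mod 1501)
9^64 ≡ 282^2 = 79524 ≡ 1472 (mod 1501)
9^128 ≡ 1472^2 = 2166784 ≡ 841 (mod 1501)
9^256 ≡ 841^2 = 707281 ≡ 310 (mod 1501)
9^512 ≡ 310^2 = 96100 ≡ 36 (mod 1501)
9^1024 ≡ 36^2 = 1296 ≡ 1296 (mod 1501)
1500 = 1024 + 256 + 128 + 64 + 16 + 8 + 4 in binary powers of 2.
So 9^1500 ≡ 1296 · 310 · 841 · 1472 · 1125 · 1043 · 557 ≡ 828 (mod 1501).
Since 828 ≠ 1, base 9 is a Fermat witness: 1501 is composite.

828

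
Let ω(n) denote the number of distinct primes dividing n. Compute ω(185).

2

185 = 5 · 37
185 = 5 · 37, which has 2 distinct prime factors.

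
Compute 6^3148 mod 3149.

6^1 ≡ 6 (mod 3149)
6^2 ≡ 6^2 = 36 ≡ 36 (mod 3149)
6^4 ≡ 36^2 = 1296 ≡ 1296 (mod 3149)
6^8 ≡ 1296^2 = 1679616 ≡ 1199 (mod 3149)
6^16 ≡ 1199^2 = 1437601 ≡ 1657 (mod 3149)
6^32 ≡ 1657^2 = 2745649 ≡ 2870 (mod 3149)
6^64 ≡ 2870^2 = 8236900 ≡ 2265 (mod 3149)
6^128 ≡ 2265^2 = 5130225 ≡ 504 (mod 3149)
6^256 ≡ 504^2 = 254016 ≡ 2096 (mod 3149)
6^512 ≡ 2096^2 = 4393216 ≡ 361 (mod 3149)
6^1024 ≡ 361^2 = 130321 ≡ 1212 (mod 3149)
6^2048 ≡ 1212^2 = 1468944 ≡ 1510 (mod 3149)
3148 = 2048 + 1024 + 64 + 8 + 4 in binary powers of 2.
So 6^3148 ≡ 1510 · 1212 · 2265 · 1199 · 1296 ≡ 1781 (mod 3149).
Since 1781 ≠ 1, base 6 is a Fermat witness: 3149 is composite.

1781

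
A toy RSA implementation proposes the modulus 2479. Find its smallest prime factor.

2479 is odd.
Digit sum 22, not divisible by 3.
Ends in 9: not divisible by 5.
7: 2479 = 7·354 + 1
11: 2479 = 11·225 + 4
13: 2479 = 13·190 + 9
17: 2479 = 17·145 + 14
19: 2479 = 19·130 + 9
23: 2479 = 23·107 + 18
29: 2479 = 29·85 + 14
31: 2479 = 31·79 + 30
37: 2479 = 37·67

37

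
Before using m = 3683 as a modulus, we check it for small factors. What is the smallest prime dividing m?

29

3683 is odd.
Digit sum 20, not divisible by 3.
Ends in 3: not divisible by 5.
7: 3683 = 7·526 + 1
11: 3683 = 11·334 + 9
13: 3683 = 13·283 + 4
17: 3683 = 17·216 + 11
19: 3683 = 19·193 + 16
23: 3683 = 23·160 + 3
29: 3683 = 29·127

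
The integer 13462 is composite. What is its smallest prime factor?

2

13462 is even: 2 divides it.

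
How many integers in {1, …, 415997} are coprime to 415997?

Factor: 415997 = 47 · 53 · 167.
φ(415997) = (47−1) · (53−1) · (167−1) = 46 · 52 · 166 = 397072.

397072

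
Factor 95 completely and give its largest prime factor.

95 = 5 · 19
19 is prime.
So 95 = 5 · 19; the largest prime factor is 19.

19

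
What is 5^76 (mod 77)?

16

5^1 ≡ 5 (mod 77)
5^2 ≡ 5^2 = 25 ≡ 25 (mod 77)
5^4 ≡ 25^2 = 625 ≡ 9 (mod 77)
5^8 ≡ 9^2 = 81 ≡ 4 (mod 77)
5^16 ≡ 4^2 = 16 ≡ 16 (mod 77)
5^32 ≡ 16^2 = 256 ≡ 25 (mod 77)
5^64 ≡ 25^2 = 625 ≡ 9 (mod 77)
76 = 64 + 8 + 4 in binary powers of 2.
So 5^76 ≡ 9 · 4 · 9 ≡ 16 (mod 77).
Since 16 ≠ 1, base 5 is a Fermat witness: 77 is composite.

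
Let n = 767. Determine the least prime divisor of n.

767 is odd.
Digit sum 20, not divisible by 3.
Ends in 7: not divisible by 5.
7: 767 = 7·109 + 4
11: 767 = 11·69 + 8
13: 767 = 13·59

13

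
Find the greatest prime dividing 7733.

37

7733 = 11 · 703
703 = 19 · 37
37 is prime.
So 7733 = 11 · 19 · 37; the largest prime factor is 37.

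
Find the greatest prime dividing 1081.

1081 = 23 · 47
47 is prime.
So 1081 = 23 · 47; the largest prime factor is 47.

47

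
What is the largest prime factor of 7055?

83

7055 = 5 · 1411
1411 = 17 · 83
83 is prime.
So 7055 = 5 · 17 · 83; the largest prime factor is 83.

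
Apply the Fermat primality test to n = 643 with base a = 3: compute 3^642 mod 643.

3^1 ≡ 3 (mod 643)
3^2 ≡ 3^2 = 9 ≡ 9 (mod 643)
3^4 ≡ 9^2 = 81 ≡ 81 (mod 643)
3^8 ≡ 81^2 = 6561 ≡ 131 (mod 643)
3^16 ≡ 131^2 = 17161 ≡ 443 (mod 643)
3^32 ≡ 443^2 = 196249 ≡ 134 (mod 643)
3^64 ≡ 134^2 = 17956 ≡ 595 (mod 643)
3^128 ≡ 595^2 = 354025 ≡ 375 (mod 643)
3^256 ≡ 375^2 = 140625 ≡ 451 (mod 643)
3^512 ≡ 451^2 = 203401 ≡ 213 (mod 643)
642 = 512 + 128 + 2 in binary powers of 2.
So 3^642 ≡ 213 · 375 · 9 ≡ 1 (mod 643).
Since the result is 1, base 3 gives no evidence that 643 is composite.

1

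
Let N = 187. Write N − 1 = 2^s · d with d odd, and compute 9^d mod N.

25

187 − 1 = 186 = 2^1 · 93, so d = 93.
9^1 ≡ 9 (mod 187)
9^2 ≡ 9^2 = 81 ≡ 81 (mod 187)
9^4 ≡ 81^2 = 6561 ≡ 16 (mod 187)
9^8 ≡ 16^2 = 256 ≡ 69 (mod 187)
9^16 ≡ 69^2 = 4761 ≡ 86 (mod 187)
9^32 ≡ 86^2 = 7396 ≡ 103 (mod 187)
9^64 ≡ 103^2 = 10609 ≡ 137 (mod 187)
93 = 64 + 16 + 8 + 4 + 1 in binary powers of 2.
So 9^93 ≡ 137 · 86 · 69 · 16 · 9 ≡ 25 (mod 187).
Squaring chain: 25; never reaches −1, so base 9 is a Miller–Rabin witness that 187 is composite.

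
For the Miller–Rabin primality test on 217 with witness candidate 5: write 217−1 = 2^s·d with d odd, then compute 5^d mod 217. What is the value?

125

217 − 1 = 216 = 2^3 · 27, so d = 27.
5^1 ≡ 5 (mod 217)
5^2 ≡ 5^2 = 25 ≡ 25 (mod 217)
5^4 ≡ 25^2 = 625 ≡ 191 (mod 217)
5^8 ≡ 191^2 = 36481 ≡ 25 (mod 217)
5^16 ≡ 25^2 = 625 ≡ 191 (mod 217)
27 = 16 + 8 + 2 + 1 in binary powers of 2.
So 5^27 ≡ 191 · 25 · 25 · 5 ≡ 125 (mod 217).
Squaring chain: 125 → 1 → 1; never reaches −1, so base 5 is a Miller–Rabin witness that 217 is composite.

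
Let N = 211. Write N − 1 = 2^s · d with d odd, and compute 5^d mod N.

1

211 − 1 = 210 = 2^1 · 105, so d = 105.
5^1 ≡ 5 (mod 211)
5^2 ≡ 5^2 = 25 ≡ 25 (mod 211)
5^4 ≡ 25^2 = 625 ≡ 203 (mod 211)
5^8 ≡ 203^2 = 41209 ≡ 64 (mod 211)
5^16 ≡ 64^2 = 4096 ≡ 87 (mod 211)
5^32 ≡ 87^2 = 7569 ≡ 184 (mod 211)
5^64 ≡ 184^2 = 33856 ≡ 96 (mod 211)
105 = 64 + 32 + 8 + 1 in binary powers of 2.
So 5^105 ≡ 96 · 184 · 64 · 5 ≡ 1 (mod 211).
Since 5^d ≡ 1 (mod 211), base 5 does not prove 211 composite.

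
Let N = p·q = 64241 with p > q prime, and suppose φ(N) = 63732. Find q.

227

φ(n) = (p−1)(q−1) = n − (p+q) + 1, so p + q = 64241 − 63732 + 1 = 510.
p and q are the roots of t² − 510t + 64241 = 0.
Discriminant: 510² − 4·64241 = 260100 − 256964 = 3136; √3136 = 56.
q = (510 − 56)/2 = 227, p = (510 + 56)/2 = 283.
Check: 227 · 283 = 64241.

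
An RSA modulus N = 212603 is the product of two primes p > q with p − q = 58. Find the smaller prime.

Since p = q + 58, we have 212603 = q(q + 58), so q² + 58q − 212603 = 0.
Discriminant: 58² + 4·212603 = 3364 + 850412 = 853776; √853776 = 924.
q = (−58 + 924)/2 = 433, and p = q + 58 = 491.
Check: 433 · 491 = 212603.

433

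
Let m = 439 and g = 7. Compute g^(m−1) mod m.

7^1 ≡ 7 (mod 439)
7^2 ≡ 7^2 = 49 ≡ 49 (mod 439)
7^4 ≡ 49^2 = 2401 ≡ 206 (mod 439)
7^8 ≡ 206^2 = 42436 ≡ 292 (mod 439)
7^16 ≡ 292^2 = 85264 ≡ 98 (mod 439)
7^32 ≡ 98^2 = 9604 ≡ 385 (mod 439)
7^64 ≡ 385^2 = 148225 ≡ 282 (mod 439)
7^128 ≡ 282^2 = 79524 ≡ 65 (mod 439)
7^256 ≡ 65^2 = 4225 ≡ 274 (mod 439)
438 = 256 + 128 + 32 + 16 + 4 + 2 in binary powers of 2.
So 7^438 ≡ 274 · 65 · 385 · 98 · 206 · 49 ≡ 1 (mod 439).
Since the result is 1, base 7 gives no evidence that 439 is composite.

1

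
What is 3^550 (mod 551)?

35

3^1 ≡ 3 (mod 551)
3^2 ≡ 3^2 = 9 ≡ 9 (mod 551)
3^4 ≡ 9^2 = 81 ≡ 81 (mod 551)
3^8 ≡ 81^2 = 6561 ≡ 500 (mod 551)
3^16 ≡ 500^2 = 250000 ≡ 397 (mod 551)
3^32 ≡ 397^2 = 157609 ≡ 23 (mod 551)
3^64 ≡ 23^2 = 529 ≡ 529 (mod 551)
3^128 ≡ 529^2 = 279841 ≡ 484 (mod 551)
3^256 ≡ 484^2 = 234256 ≡ 81 (mod 551)
3^512 ≡ 81^2 = 6561 ≡ 500 (mod 551)
550 = 512 + 32 + 4 + 2 in binary powers of 2.
So 3^550 ≡ 500 · 23 · 81 · 9 ≡ 35 (mod 551).
Since 35 ≠ 1, base 3 is a Fermat witness: 551 is composite.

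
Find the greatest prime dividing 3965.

61

3965 = 5 · 793
793 = 13 · 61
61 is prime.
So 3965 = 5 · 13 · 61; the largest prime factor is 61.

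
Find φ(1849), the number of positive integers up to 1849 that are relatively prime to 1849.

1806

Factor: 1849 = 43^2.
φ(1849) = 43^1·(43−1) = 1806.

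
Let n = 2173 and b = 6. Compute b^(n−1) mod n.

1849

6^1 ≡ 6 (mod 2173)
6^2 ≡ 6^2 = 36 ≡ 36 (mod 2173)
6^4 ≡ 36^2 = 1296 ≡ 1296 (mod 2173)
6^8 ≡ 1296^2 = 1679616 ≡ 2060 (mod 2173)
6^16 ≡ 2060^2 = 4243600 ≡ 1904 (mod 2173)
6^32 ≡ 1904^2 = 3625216 ≡ 652 (mod 2173)
6^64 ≡ 652^2 = 425104 ≡ 1369 (mod 2173)
6^128 ≡ 1369^2 = 1874161 ≡ 1035 (mod 2173)
6^256 ≡ 1035^2 = 1071225 ≡ 2109 (mod 2173)
6^512 ≡ 2109^2 = 4447881 ≡ 1923 (mod 2173)
6^1024 ≡ 1923^2 = 3697929 ≡ 1656 (mod 2173)
6^2048 ≡ 1656^2 = 2742336 ≡ 10 (mod 2173)
2172 = 2048 + 64 + 32 + 16 + 8 + 4 in binary powers of 2.
So 6^2172 ≡ 10 · 1369 · 652 · 1904 · 2060 · 1296 ≡ 1849 (mod 2173).
Since 1849 ≠ 1, base 6 is a Fermat witness: 2173 is composite.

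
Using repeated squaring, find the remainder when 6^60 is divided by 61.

6^1 ≡ 6 (mod 61)
6^2 ≡ 6^2 = 36 ≡ 36 (mod 61)
6^4 ≡ 36^2 = 1296 ≡ 15 (mod 61)
6^8 ≡ 15^2 = 225 ≡ 42 (mod 61)
6^16 ≡ 42^2 = 1764 ≡ 56 (mod 61)
6^32 ≡ 56^2 = 3136 ≡ 25 (mod 61)
60 = 32 + 16 + 8 + 4 in binary powers of 2.
So 6^60 ≡ 25 · 56 · 42 · 15 ≡ 1 (mod 61).
Since the result is 1, base 6 gives no evidence that 61 is composite.

1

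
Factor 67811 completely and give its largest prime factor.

67811 = 19 · 3569
3569 = 43 · 83
83 is prime.
So 67811 = 19 · 43 · 83; the largest prime factor is 83.

83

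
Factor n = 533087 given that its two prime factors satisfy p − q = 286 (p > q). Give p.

Since p = q + 286, we have 533087 = q(q + 286), so q² + 286q − 533087 = 0.
Discriminant: 286² + 4·533087 = 81796 + 2132348 = 2214144; √2214144 = 1488.
q = (−286 + 1488)/2 = 601, and p = q + 286 = 887.
Check: 601 · 887 = 533087.

887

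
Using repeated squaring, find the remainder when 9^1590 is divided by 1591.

9^1 ≡ 9 (mod 1591)
9^2 ≡ 9^2 = 81 ≡ 81 (mod 1591)
9^4 ≡ 81^2 = 6561 ≡ 197 (mod 1591)
9^8 ≡ 197^2 = 38809 ≡ 625 (mod 1591)
9^16 ≡ 625^2 = 390625 ≡ 830 (mod 1591)
9^32 ≡ 830^2 = 688900 ≡ 1588 (mod 1591)
9^64 ≡ 1588^2 = 2521744 ≡ 9 (mod 1591)
9^128 ≡ 9^2 = 81 ≡ 81 (mod 1591)
9^256 ≡ 81^2 = 6561 ≡ 197 (mod 1591)
9^512 ≡ 197^2 = 38809 ≡ 625 (mod 1591)
9^1024 ≡ 625^2 = 390625 ≡ 830 (mod 1591)
1590 = 1024 + 512 + 32 + 16 + 4 + 2 in binary powers of 2.
So 9^1590 ≡ 830 · 625 · 1588 · 830 · 197 · 81 ≡ 269 (mod 1591).
Since 269 ≠ 1, base 9 is a Fermat witness: 1591 is composite.

269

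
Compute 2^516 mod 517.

2^1 ≡ 2 (mod 517)
2^2 ≡ 2^2 = 4 ≡ 4 (mod 517)
2^4 ≡ 4^2 = 16 ≡ 16 (mod 517)
2^8 ≡ 16^2 = 256 ≡ 256 (mod 517)
2^16 ≡ 256^2 = 65536 ≡ 394 (mod 517)
2^32 ≡ 394^2 = 155236 ≡ 136 (mod 517)
2^64 ≡ 136^2 = 18496 ≡ 401 (mod 517)
2^128 ≡ 401^2 = 160801 ≡ 14 (mod 517)
2^256 ≡ 14^2 = 196 ≡ 196 (mod 517)
2^512 ≡ 196^2 = 38416 ≡ 158 (mod 517)
516 = 512 + 4 in binary powers of 2.
So 2^516 ≡ 158 · 16 ≡ 460 (mod 517).
Since 460 ≠ 1, base 2 is a Fermat witness: 517 is composite.

460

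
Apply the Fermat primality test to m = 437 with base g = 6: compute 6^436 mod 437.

6^1 ≡ 6 (mod 437)
6^2 ≡ 6^2 = 36 ≡ 36 (mod 437)
6^4 ≡ 36^2 = 1296 ≡ 422 (mod 437)
6^8 ≡ 422^2 = 178084 ≡ 225 (mod 437)
6^16 ≡ 225^2 = 50625 ≡ 370 (mod 437)
6^32 ≡ 370^2 = 136900 ≡ 119 (mod 437)
6^64 ≡ 119^2 = 14161 ≡ 177 (mod 437)
6^128 ≡ 177^2 = 31329 ≡ 302 (mod 437)
6^256 ≡ 302^2 = 91204 ≡ 308 (mod 437)
436 = 256 + 128 + 32 + 16 + 4 in binary powers of 2.
So 6^436 ≡ 308 · 302 · 119 · 370 · 422 ≡ 118 (mod 437).
Since 118 ≠ 1, base 6 is a Fermat witness: 437 is composite.

118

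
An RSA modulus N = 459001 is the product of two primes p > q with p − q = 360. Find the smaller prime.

521

Since p = q + 360, we have 459001 = q(q + 360), so q² + 360q − 459001 = 0.
Discriminant: 360² + 4·459001 = 129600 + 1836004 = 1965604; √1965604 = 1402.
q = (−360 + 1402)/2 = 521, and p = q + 360 = 881.
Check: 521 · 881 = 459001.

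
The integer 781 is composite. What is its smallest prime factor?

11

781 is odd.
Digit sum 16, not divisible by 3.
Ends in 1: not divisible by 5.
7: 781 = 7·111 + 4
11: 781 = 11·71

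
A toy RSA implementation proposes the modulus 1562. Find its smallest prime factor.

1562 is even: 2 divides it.

2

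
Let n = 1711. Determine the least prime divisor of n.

29

1711 is odd.
Digit sum 10, not divisible by 3.
Ends in 1: not divisible by 5.
7: 1711 = 7·244 + 3
11: 1711 = 11·155 + 6
13: 1711 = 13·131 + 8
17: 1711 = 17·100 + 11
19: 1711 = 19·90 + 1
23: 1711 = 23·74 + 9
29: 1711 = 29·59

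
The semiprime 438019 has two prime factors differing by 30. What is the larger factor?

677

Since p = q + 30, we have 438019 = q(q + 30), so q² + 30q − 438019 = 0.
Discriminant: 30² + 4·438019 = 900 + 1752076 = 1752976; √1752976 = 1324.
q = (−30 + 1324)/2 = 647, and p = q + 30 = 677.
Check: 647 · 677 = 438019.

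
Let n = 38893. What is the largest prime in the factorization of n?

38893 = 19 · 2047
2047 = 23 · 89
89 is prime.
So 38893 = 19 · 23 · 89; the largest prime factor is 89.

89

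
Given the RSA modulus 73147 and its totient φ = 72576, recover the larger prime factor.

φ(n) = (p−1)(q−1) = n − (p+q) + 1, so p + q = 73147 − 72576 + 1 = 572.
p and q are the roots of t² − 572t + 73147 = 0.
Discriminant: 572² − 4·73147 = 327184 − 292588 = 34596; √34596 = 186.
q = (572 − 186)/2 = 193, p = (572 + 186)/2 = 379.
Check: 193 · 379 = 73147.

379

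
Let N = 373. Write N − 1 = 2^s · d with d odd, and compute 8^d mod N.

269

373 − 1 = 372 = 2^2 · 93, so d = 93.
8^1 ≡ 8 (mod 373)
8^2 ≡ 8^2 = 64 ≡ 64 (mod 373)
8^4 ≡ 64^2 = 4096 ≡ 366 (mod 373)
8^8 ≡ 366^2 = 133956 ≡ 49 (mod 373)
8^16 ≡ 49^2 = 2401 ≡ 163 (mod 373)
8^32 ≡ 163^2 = 26569 ≡ 86 (mod 373)
8^64 ≡ 86^2 = 7396 ≡ 309 (mod 373)
93 = 64 + 16 + 8 + 4 + 1 in binary powers of 2.
So 8^93 ≡ 309 · 163 · 49 · 366 · 8 ≡ 269 (mod 373).
Squaring chain: 269 → 372; reaches −1, so base 8 does not prove 373 composite.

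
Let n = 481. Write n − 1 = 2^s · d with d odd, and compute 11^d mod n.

481 − 1 = 480 = 2^5 · 15, so d = 15.
11^1 ≡ 11 (mod 481)
11^2 ≡ 11^2 = 121 ≡ 121 (mod 481)
11^4 ≡ 121^2 = 14641 ≡ 211 (mod 481)
11^8 ≡ 211^2 = 44521 ≡ 269 (mod 481)
15 = 8 + 4 + 2 + 1 in binary powers of 2.
So 11^15 ≡ 269 · 211 · 121 · 11 ≡ 369 (mod 481).
Squaring chain: 369 → 38 → 1 → 1 → 1; never reaches −1, so base 11 is a Miller–Rabin witness that 481 is composite.

369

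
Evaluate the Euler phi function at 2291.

Factor: 2291 = 29 · 79.
φ(2291) = (29−1) · (79−1) = 28 · 78 = 2184.

2184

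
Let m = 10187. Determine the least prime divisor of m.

10187 is odd.
Digit sum 17, not divisible by 3.
Ends in 7: not divisible by 5.
7: 10187 = 7·1455 + 2
11: 10187 = 11·926 + 1
13: 10187 = 13·783 + 8
17: 10187 = 17·599 + 4
19: 10187 = 19·536 + 3
23: 10187 = 23·442 + 21
29: 10187 = 29·351 + 8
31: 10187 = 31·328 + 19
37: 10187 = 37·275 + 12
41: 10187 = 41·248 + 19
43: 10187 = 43·236 + 39
47: 10187 = 47·216 + 35
53: 10187 = 53·192 + 11
59: 10187 = 59·172 + 39
61: 10187 = 61·167

61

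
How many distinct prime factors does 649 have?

649 = 11 · 59
649 = 11 · 59, which has 2 distinct prime factors.

2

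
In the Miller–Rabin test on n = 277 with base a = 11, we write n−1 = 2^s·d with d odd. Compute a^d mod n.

60

277 − 1 = 276 = 2^2 · 69, so d = 69.
11^1 ≡ 11 (mod 277)
11^2 ≡ 11^2 = 121 ≡ 121 (mod 277)
11^4 ≡ 121^2 = 14641 ≡ 237 (mod 277)
11^8 ≡ 237^2 = 56169 ≡ 215 (mod 277)
11^16 ≡ 215^2 = 46225 ≡ 243 (mod 277)
11^32 ≡ 243^2 = 59049 ≡ 48 (mod 277)
11^64 ≡ 48^2 = 2304 ≡ 88 (mod 277)
69 = 64 + 4 + 1 in binary powers of 2.
So 11^69 ≡ 88 · 237 · 11 ≡ 60 (mod 277).
Squaring chain: 60 → 276; reaches −1, so base 11 does not prove 277 composite.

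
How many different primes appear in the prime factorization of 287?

2

287 = 7 · 41
287 = 7 · 41, which has 2 distinct prime factors.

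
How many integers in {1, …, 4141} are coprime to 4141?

Factor: 4141 = 41 · 101.
φ(4141) = (41−1) · (101−1) = 40 · 100 = 4000.

4000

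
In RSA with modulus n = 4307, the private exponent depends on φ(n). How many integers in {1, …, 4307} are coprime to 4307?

Factor: 4307 = 59 · 73.
φ(4307) = (59−1) · (73−1) = 58 · 72 = 4176.

4176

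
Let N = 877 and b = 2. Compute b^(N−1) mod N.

1

2^1 ≡ 2 (mod 877)
2^2 ≡ 2^2 = 4 ≡ 4 (mod 877)
2^4 ≡ 4^2 = 16 ≡ 16 (mod 877)
2^8 ≡ 16^2 = 256 ≡ 256 (mod 877)
2^16 ≡ 256^2 = 65536 ≡ 638 (mod 877)
2^32 ≡ 638^2 = 407044 ≡ 116 (mod 877)
2^64 ≡ 116^2 = 13456 ≡ 301 (mod 877)
2^128 ≡ 301^2 = 90601 ≡ 270 (mod 877)
2^256 ≡ 270^2 = 72900 ≡ 109 (mod 877)
2^512 ≡ 109^2 = 11881 ≡ 480 (mod 877)
876 = 512 + 256 + 64 + 32 + 8 + 4 in binary powers of 2.
So 2^876 ≡ 480 · 109 · 301 · 116 · 256 · 16 ≡ 1 (mod 877).
Since the result is 1, base 2 gives no evidence that 877 is composite.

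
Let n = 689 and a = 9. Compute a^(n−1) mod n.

9^1 ≡ 9 (mod 689)
9^2 ≡ 9^2 = 81 ≡ 81 (mod 689)
9^4 ≡ 81^2 = 6561 ≡ 360 (mod 689)
9^8 ≡ 360^2 = 129600 ≡ 68 (mod 689)
9^16 ≡ 68^2 = 4624 ≡ 490 (mod 689)
9^32 ≡ 490^2 = 240100 ≡ 328 (mod 689)
9^64 ≡ 328^2 = 107584 ≡ 100 (mod 689)
9^128 ≡ 100^2 = 10000 ≡ 354 (mod 689)
9^256 ≡ 354^2 = 125316 ≡ 607 (mod 689)
9^512 ≡ 607^2 = 368449 ≡ 523 (mod 689)
688 = 512 + 128 + 32 + 16 in binary powers of 2.
So 9^688 ≡ 523 · 354 · 328 · 490 ≡ 100 (mod 689).
Since 100 ≠ 1, base 9 is a Fermat witness: 689 is composite.

100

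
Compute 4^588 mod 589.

64

4^1 ≡ 4 (mod 589)
4^2 ≡ 4^2 = 16 ≡ 16 (mod 589)
4^4 ≡ 16^2 = 256 ≡ 256 (mod 589)
4^8 ≡ 256^2 = 65536 ≡ 157 (mod 589)
4^16 ≡ 157^2 = 24649 ≡ 500 (mod 589)
4^32 ≡ 500^2 = 250000 ≡ 264 (mod 589)
4^64 ≡ 264^2 = 69696 ≡ 194 (mod 589)
4^128 ≡ 194^2 = 37636 ≡ 529 (mod 589)
4^256 ≡ 529^2 = 279841 ≡ 66 (mod 589)
4^512 ≡ 66^2 = 4356 ≡ 233 (mod 589)
588 = 512 + 64 + 8 + 4 in binary powers of 2.
So 4^588 ≡ 233 · 194 · 157 · 256 ≡ 64 (mod 589).
Since 64 ≠ 1, base 4 is a Fermat witness: 589 is composite.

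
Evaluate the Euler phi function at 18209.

17940

Factor: 18209 = 131 · 139.
φ(18209) = (131−1) · (139−1) = 130 · 138 = 17940.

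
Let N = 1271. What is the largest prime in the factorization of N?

41

1271 = 31 · 41
41 is prime.
So 1271 = 31 · 41; the largest prime factor is 41.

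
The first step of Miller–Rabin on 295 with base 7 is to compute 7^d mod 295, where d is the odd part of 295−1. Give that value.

108

295 − 1 = 294 = 2^1 · 147, so d = 147.
7^1 ≡ 7 (mod 295)
7^2 ≡ 7^2 = 49 ≡ 49 (mod 295)
7^4 ≡ 49^2 = 2401 ≡ 41 (mod 295)
7^8 ≡ 41^2 = 1681 ≡ 206 (mod 295)
7^16 ≡ 206^2 = 42436 ≡ 251 (mod 295)
7^32 ≡ 251^2 = 63001 ≡ 166 (mod 295)
7^64 ≡ 166^2 = 27556 ≡ 121 (mod 295)
7^128 ≡ 121^2 = 14641 ≡ 186 (mod 295)
147 = 128 + 16 + 2 + 1 in binary powers of 2.
So 7^147 ≡ 186 · 251 · 49 · 7 ≡ 108 (mod 295).
Squaring chain: 108; never reaches −1, so base 7 is a Miller–Rabin witness that 295 is composite.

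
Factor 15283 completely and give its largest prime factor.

15283 = 17 · 899
899 = 29 · 31
31 is prime.
So 15283 = 17 · 29 · 31; the largest prime factor is 31.

31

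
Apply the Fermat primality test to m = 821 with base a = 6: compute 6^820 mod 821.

1

6^1 ≡ 6 (mod 821)
6^2 ≡ 6^2 = 36 ≡ 36 (mod 821)
6^4 ≡ 36^2 = 1296 ≡ 475 (mod 821)
6^8 ≡ 475^2 = 225625 ≡ 671 (mod 821)
6^16 ≡ 671^2 = 450241 ≡ 333 (mod 821)
6^32 ≡ 333^2 = 110889 ≡ 54 (mod 821)
6^64 ≡ 54^2 = 2916 ≡ 453 (mod 821)
6^128 ≡ 453^2 = 205209 ≡ 780 (mod 821)
6^256 ≡ 780^2 = 608400 ≡ 39 (mod 821)
6^512 ≡ 39^2 = 1521 ≡ 700 (mod 821)
820 = 512 + 256 + 32 + 16 + 4 in binary powers of 2.
So 6^820 ≡ 700 · 39 · 54 · 333 · 475 ≡ 1 (mod 821).
Since the result is 1, base 6 gives no evidence that 821 is composite.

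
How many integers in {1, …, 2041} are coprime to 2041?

1872

Factor: 2041 = 13 · 157.
φ(2041) = (13−1) · (157−1) = 12 · 156 = 1872.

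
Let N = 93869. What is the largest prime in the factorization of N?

59

93869 = 37 · 2537
2537 = 43 · 59
59 is prime.
So 93869 = 37 · 43 · 59; the largest prime factor is 59.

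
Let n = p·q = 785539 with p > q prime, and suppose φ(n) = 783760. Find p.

φ(n) = (p−1)(q−1) = n − (p+q) + 1, so p + q = 785539 − 783760 + 1 = 1780.
p and q are the roots of t² − 1780t + 785539 = 0.
Discriminant: 1780² − 4·785539 = 3168400 − 3142156 = 26244; √26244 = 162.
q = (1780 − 162)/2 = 809, p = (1780 + 162)/2 = 971.
Check: 809 · 971 = 785539.

971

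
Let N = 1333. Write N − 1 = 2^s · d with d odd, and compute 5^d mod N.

1333 − 1 = 1332 = 2^2 · 333, so d = 333.
5^1 ≡ 5 (mod 1333)
5^2 ≡ 5^2 = 25 ≡ 25 (mod 1333)
5^4 ≡ 25^2 = 625 ≡ 625 (mod 1333)
5^8 ≡ 625^2 = 390625 ≡ 56 (mod 1333)
5^16 ≡ 56^2 = 3136 ≡ 470 (mod 1333)
5^32 ≡ 470^2 = 220900 ≡ 955 (mod 1333)
5^64 ≡ 955^2 = 912025 ≡ 253 (mod 1333)
5^128 ≡ 253^2 = 64009 ≡ 25 (mod 1333)
5^256 ≡ 25^2 = 625 ≡ 625 (mod 1333)
333 = 256 + 64 + 8 + 4 + 1 in binary powers of 2.
So 5^333 ≡ 625 · 253 · 56 · 625 · 5 ≡ 32 (mod 1333).
Squaring chain: 32 → 1024; never reaches −1, so base 5 is a Miller–Rabin witness that 1333 is composite.

32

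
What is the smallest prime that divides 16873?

47

16873 is odd.
Digit sum 25, not divisible by 3.
Ends in 3: not divisible by 5.
7: 16873 = 7·2410 + 3
11: 16873 = 11·1533 + 10
13: 16873 = 13·1297 + 12
17: 16873 = 17·992 + 9
19: 16873 = 19·888 + 1
23: 16873 = 23·733 + 14
29: 16873 = 29·581 + 24
31: 16873 = 31·544 + 9
37: 16873 = 37·456 + 1
41: 16873 = 41·411 + 22
43: 16873 = 43·392 + 17
47: 16873 = 47·359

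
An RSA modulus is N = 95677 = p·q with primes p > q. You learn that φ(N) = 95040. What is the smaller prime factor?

241

φ(n) = (p−1)(q−1) = n − (p+q) + 1, so p + q = 95677 − 95040 + 1 = 638.
p and q are the roots of t² − 638t + 95677 = 0.
Discriminant: 638² − 4·95677 = 407044 − 382708 = 24336; √24336 = 156.
q = (638 − 156)/2 = 241, p = (638 + 156)/2 = 397.
Check: 241 · 397 = 95677.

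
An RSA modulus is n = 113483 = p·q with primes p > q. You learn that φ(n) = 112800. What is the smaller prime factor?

φ(n) = (p−1)(q−1) = n − (p+q) + 1, so p + q = 113483 − 112800 + 1 = 684.
p and q are the roots of t² − 684t + 113483 = 0.
Discriminant: 684² − 4·113483 = 467856 − 453932 = 13924; √13924 = 118.
q = (684 − 118)/2 = 283, p = (684 + 118)/2 = 401.
Check: 283 · 401 = 113483.

283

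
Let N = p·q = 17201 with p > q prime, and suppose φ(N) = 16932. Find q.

103

φ(n) = (p−1)(q−1) = n − (p+q) + 1, so p + q = 17201 − 16932 + 1 = 270.
p and q are the roots of t² − 270t + 17201 = 0.
Discriminant: 270² − 4·17201 = 72900 − 68804 = 4096; √4096 = 64.
q = (270 − 64)/2 = 103, p = (270 + 64)/2 = 167.
Check: 103 · 167 = 17201.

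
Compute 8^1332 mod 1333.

64

8^1 ≡ 8 (mod 1333)
8^2 ≡ 8^2 = 64 ≡ 64 (mod 1333)
8^4 ≡ 64^2 = 4096 ≡ 97 (mod 1333)
8^8 ≡ 97^2 = 9409 ≡ 78 (mod 1333)
8^16 ≡ 78^2 = 6084 ≡ 752 (mod 1333)
8^32 ≡ 752^2 = 565504 ≡ 312 (mod 1333)
8^64 ≡ 312^2 = 97344 ≡ 35 (mod 1333)
8^128 ≡ 35^2 = 1225 ≡ 1225 (mod 1333)
8^256 ≡ 1225^2 = 1500625 ≡ 1000 (mod 1333)
8^512 ≡ 1000^2 = 1000000 ≡ 250 (mod 1333)
8^1024 ≡ 250^2 = 62500 ≡ 1182 (mod 1333)
1332 = 1024 + 256 + 32 + 16 + 4 in binary powers of 2.
So 8^1332 ≡ 1182 · 1000 · 312 · 752 · 97 ≡ 64 (mod 1333).
Since 64 ≠ 1, base 8 is a Fermat witness: 1333 is composite.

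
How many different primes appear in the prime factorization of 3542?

3542 = 2 · 1771
1771 = 7 · 253
253 = 11 · 23
3542 = 2 · 7 · 11 · 23, which has 4 distinct prime factors.

4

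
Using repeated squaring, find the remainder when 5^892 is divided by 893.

5^1 ≡ 5 (mod 893)
5^2 ≡ 5^2 = 25 ≡ 25 (mod 893)
5^4 ≡ 25^2 = 625 ≡ 625 (mod 893)
5^8 ≡ 625^2 = 390625 ≡ 384 (mod 893)
5^16 ≡ 384^2 = 147456 ≡ 111 (mod 893)
5^32 ≡ 111^2 = 12321 ≡ 712 (mod 893)
5^64 ≡ 712^2 = 506944 ≡ 613 (mod 893)
5^128 ≡ 613^2 = 375769 ≡ 709 (mod 893)
5^256 ≡ 709^2 = 502681 ≡ 815 (mod 893)
5^512 ≡ 815^2 = 664225 ≡ 726 (mod 893)
892 = 512 + 256 + 64 + 32 + 16 + 8 + 4 in binary powers of 2.
So 5^892 ≡ 726 · 815 · 613 · 712 · 111 · 384 · 625 ≡ 613 (mod 893).
Since 613 ≠ 1, base 5 is a Fermat witness: 893 is composite.

613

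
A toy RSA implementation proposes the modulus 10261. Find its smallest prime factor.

31

10261 is odd.
Digit sum 10, not divisible by 3.
Ends in 1: not divisible by 5.
7: 10261 = 7·1465 + 6
11: 10261 = 11·932 + 9
13: 10261 = 13·789 + 4
17: 10261 = 17·603 + 10
19: 10261 = 19·540 + 1
23: 10261 = 23·446 + 3
29: 10261 = 29·353 + 24
31: 10261 = 31·331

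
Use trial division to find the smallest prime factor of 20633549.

20633549 is odd.
Digit sum 32, not divisible by 3.
Ends in 9: not divisible by 5.
7: 20633549 = 7·2947649 + 6
11: 20633549 = 11·1875777 + 2
13: 20633549 = 13·1587196 + 1
17: 20633549 = 17·1213738 + 3
19: 20633549 = 19·1085976 + 5
23: 20633549 = 23·897110 + 19
29: 20633549 = 29·711501 + 20
31: 20633549 = 31·665598 + 11
37: 20633549 = 37·557663 + 18
41: 20633549 = 41·503257 + 12
43: 20633549 = 43·479849 + 42
47: 20633549 = 47·439011 + 32
53: 20633549 = 53·389312 + 13
59: 20633549 = 59·349721 + 10
61: 20633549 = 61·338254 + 55
67: 20633549 = 67·307963 + 28
71: 20633549 = 71·290613 + 26
73: 20633549 = 73·282651 + 26
79: 20633549 = 79·261184 + 13
83: 20633549 = 83·248596 + 81
89: 20633549 = 89·231837 + 56
97: 20633549 = 97·212717

97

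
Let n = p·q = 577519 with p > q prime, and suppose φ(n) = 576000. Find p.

769

φ(n) = (p−1)(q−1) = n − (p+q) + 1, so p + q = 577519 − 576000 + 1 = 1520.
p and q are the roots of t² − 1520t + 577519 = 0.
Discriminant: 1520² − 4·577519 = 2310400 − 2310076 = 324; √324 = 18.
q = (1520 − 18)/2 = 751, p = (1520 + 18)/2 = 769.
Check: 751 · 769 = 577519.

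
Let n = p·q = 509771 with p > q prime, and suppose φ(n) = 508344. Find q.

φ(n) = (p−1)(q−1) = n − (p+q) + 1, so p + q = 509771 − 508344 + 1 = 1428.
p and q are the roots of t² − 1428t + 509771 = 0.
Discriminant: 1428² − 4·509771 = 2039184 − 2039084 = 100; √100 = 10.
q = (1428 − 10)/2 = 709, p = (1428 + 10)/2 = 719.
Check: 709 · 719 = 509771.

709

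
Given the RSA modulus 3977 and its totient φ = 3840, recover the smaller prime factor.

41

φ(n) = (p−1)(q−1) = n − (p+q) + 1, so p + q = 3977 − 3840 + 1 = 138.
p and q are the roots of t² − 138t + 3977 = 0.
Discriminant: 138² − 4·3977 = 19044 − 15908 = 3136; √3136 = 56.
q = (138 − 56)/2 = 41, p = (138 + 56)/2 = 97.
Check: 41 · 97 = 3977.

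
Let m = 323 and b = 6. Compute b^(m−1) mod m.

104

6^1 ≡ 6 (mod 323)
6^2 ≡ 6^2 = 36 ≡ 36 (mod 323)
6^4 ≡ 36^2 = 1296 ≡ 4 (mod 323)
6^8 ≡ 4^2 = 16 ≡ 16 (mod 323)
6^16 ≡ 16^2 = 256 ≡ 256 (mod 323)
6^32 ≡ 256^2 = 65536 ≡ 290 (mod 323)
6^64 ≡ 290^2 = 84100 ≡ 120 (mod 323)
6^128 ≡ 120^2 = 14400 ≡ 188 (mod 323)
6^256 ≡ 188^2 = 35344 ≡ 137 (mod 323)
322 = 256 + 64 + 2 in binary powers of 2.
So 6^322 ≡ 137 · 120 · 36 ≡ 104 (mod 323).
Since 104 ≠ 1, base 6 is a Fermat witness: 323 is composite.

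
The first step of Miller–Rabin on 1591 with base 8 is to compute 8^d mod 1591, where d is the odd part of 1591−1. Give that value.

290

1591 − 1 = 1590 = 2^1 · 795, so d = 795.
8^1 ≡ 8 (mod 1591)
8^2 ≡ 8^2 = 64 ≡ 64 (mod 1591)
8^4 ≡ 64^2 = 4096 ≡ 914 (mod 1591)
8^8 ≡ 914^2 = 835396 ≡ 121 (mod 1591)
8^16 ≡ 121^2 = 14641 ≡ 322 (mod 1591)
8^32 ≡ 322^2 = 103684 ≡ 269 (mod 1591)
8^64 ≡ 269^2 = 72361 ≡ 766 (mod 1591)
8^128 ≡ 766^2 = 586756 ≡ 1268 (mod 1591)
8^256 ≡ 1268^2 = 1607824 ≡ 914 (mod 1591)
8^512 ≡ 914^2 = 835396 ≡ 121 (mod 1591)
795 = 512 + 256 + 16 + 8 + 2 + 1 in binary powers of 2.
So 8^795 ≡ 121 · 914 · 322 · 121 · 64 · 8 ≡ 290 (mod 1591).
Squaring chain: 290; never reaches −1, so base 8 is a Miller–Rabin witness that 1591 is composite.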